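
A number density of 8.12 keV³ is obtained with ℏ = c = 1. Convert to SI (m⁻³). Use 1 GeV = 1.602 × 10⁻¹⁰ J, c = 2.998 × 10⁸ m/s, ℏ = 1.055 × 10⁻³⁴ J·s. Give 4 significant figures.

1.055 × 10³⁰ m⁻³

Number density is [L]⁻³ = [E]³/(ℏc)³.
1 GeV³ → 1/(ℏc)³ × (1 GeV in J)³ = 1.299 × 10⁴⁷ m⁻³.
Convert the energy scale: 8.12 keV³ = 8.12 × 10⁻¹⁸ GeV³.
Result: 8.12 × 10⁻¹⁸ × 1.299 × 10⁴⁷ = 1.055 × 10³⁰ m⁻³.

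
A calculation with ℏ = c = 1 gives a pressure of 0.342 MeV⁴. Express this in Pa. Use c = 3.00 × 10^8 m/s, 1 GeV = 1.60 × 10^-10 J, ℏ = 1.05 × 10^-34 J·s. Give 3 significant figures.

7.17 × 10^24 Pa

Pressure is [E]/[L]³ = [E]⁴/(ℏc)³.
1 GeV⁴ → 1/(ℏc)³ × (1 GeV in J)⁴ = 2.10 × 10^37 Pa.
Convert the energy scale: 0.342 MeV⁴ = 3.42 × 10^-13 GeV⁴.
Result: 3.42 × 10^-13 × 2.10 × 10^37 = 7.17 × 10^24 Pa.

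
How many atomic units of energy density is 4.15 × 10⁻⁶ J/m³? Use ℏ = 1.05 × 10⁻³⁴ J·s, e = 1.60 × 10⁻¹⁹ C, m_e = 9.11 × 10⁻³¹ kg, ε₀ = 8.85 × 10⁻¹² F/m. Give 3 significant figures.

atomic unit of energy density: u_au = E_h/a₀³ = m_e⁴e¹⁰/((4πε₀)⁵ℏ⁸) = 3.01 × 10¹³ J/m³.
4.15 × 10⁻⁶ / 3.01 × 10¹³ = 1.38 × 10⁻¹⁹

1.38 × 10⁻¹⁹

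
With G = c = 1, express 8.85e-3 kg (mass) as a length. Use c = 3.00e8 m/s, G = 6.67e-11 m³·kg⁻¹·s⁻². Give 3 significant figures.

In G = c = 1 units mass has dimensions of length; the conversion factor is G/c².
8.85e-3 kg × (G/c²) = 6.56e-30 m

6.56e-30 m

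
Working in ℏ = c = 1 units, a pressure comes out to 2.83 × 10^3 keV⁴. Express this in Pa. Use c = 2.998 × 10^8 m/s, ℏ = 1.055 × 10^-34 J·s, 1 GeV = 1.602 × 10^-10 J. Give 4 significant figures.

5.891 × 10^16 Pa

Pressure is [E]/[L]³ = [E]⁴/(ℏc)³.
1 GeV⁴ → 1/(ℏc)³ × (1 GeV in J)⁴ = 2.082 × 10^37 Pa.
Convert the energy scale: 2.83 × 10^3 keV⁴ = 2.83 × 10^-21 GeV⁴.
Result: 2.83 × 10^-21 × 2.082 × 10^37 = 5.891 × 10^16 Pa.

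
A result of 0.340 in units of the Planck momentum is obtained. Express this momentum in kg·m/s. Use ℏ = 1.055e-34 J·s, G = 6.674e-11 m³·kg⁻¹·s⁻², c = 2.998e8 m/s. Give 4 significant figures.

2.219 kg·m/s

One Planck momentum: p_P = √(ℏc³/G) = 6.527 kg·m/s.
0.340 × 6.527 kg·m/s = 2.219 kg·m/s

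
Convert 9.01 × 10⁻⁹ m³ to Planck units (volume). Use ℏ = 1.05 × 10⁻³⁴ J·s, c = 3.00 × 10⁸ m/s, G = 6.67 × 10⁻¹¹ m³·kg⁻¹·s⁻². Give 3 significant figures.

Planck volume: V_P = (ℏG/c³)^(3/2) = 4.18 × 10⁻¹⁰⁵ m³.
9.01 × 10⁻⁹ / 4.18 × 10⁻¹⁰⁵ = 2.16 × 10⁹⁶

2.16 × 10⁹⁶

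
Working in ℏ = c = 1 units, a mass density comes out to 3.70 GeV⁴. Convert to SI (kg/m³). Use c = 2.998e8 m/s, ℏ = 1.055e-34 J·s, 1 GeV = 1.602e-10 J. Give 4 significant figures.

Mass density is [E]/(c²[L]³) = [E]⁴/(ℏ³c⁵).
1 GeV⁴ → 1/(ℏ³c⁵) × (1 GeV in J)⁴ = 2.316e20 kg/m³.
Result: 3.70 × 2.316e20 = 8.569e20 kg/m³.

8.569e20 kg/m³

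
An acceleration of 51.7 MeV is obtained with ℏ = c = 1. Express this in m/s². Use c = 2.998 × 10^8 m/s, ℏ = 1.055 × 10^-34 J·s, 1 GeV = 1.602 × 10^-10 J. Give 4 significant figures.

2.354 × 10^31 m/s²

Acceleration is [L]/[T]² = c·[E]/ℏ.
1 GeV → c/ℏ × (1 GeV in J) = 4.552 × 10^32 m/s².
Convert the energy scale: 51.7 MeV = 0.0517 GeV.
Result: 0.0517 × 4.552 × 10^32 = 2.354 × 10^31 m/s².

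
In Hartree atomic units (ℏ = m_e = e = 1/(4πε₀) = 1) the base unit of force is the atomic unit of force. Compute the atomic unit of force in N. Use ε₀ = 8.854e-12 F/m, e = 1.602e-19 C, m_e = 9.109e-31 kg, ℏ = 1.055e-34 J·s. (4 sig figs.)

8.220e-8 N

F_au = E_h/a₀ = m_e²e⁶/((4πε₀)³ℏ⁴)
E_h = 4.354e-18 J
a₀ = 5.297e-11 m
E_h/a₀ = 8.220e-8 N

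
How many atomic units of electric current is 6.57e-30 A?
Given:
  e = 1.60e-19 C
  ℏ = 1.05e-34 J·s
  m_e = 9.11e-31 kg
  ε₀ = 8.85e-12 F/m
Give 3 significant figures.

atomic unit of electric current: I_au = e E_h/ℏ = m_e e⁵/((4πε₀)²ℏ³) = 6.67e-3 A.
6.57e-30 / 6.67e-3 = 9.85e-28

9.85e-28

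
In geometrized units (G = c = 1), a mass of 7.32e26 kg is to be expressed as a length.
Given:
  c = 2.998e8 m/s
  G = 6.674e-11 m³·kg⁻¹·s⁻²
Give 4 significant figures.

0.5435 m

In G = c = 1 units mass has dimensions of length; the conversion factor is G/c².
7.32e26 kg × (G/c²) = 0.5435 m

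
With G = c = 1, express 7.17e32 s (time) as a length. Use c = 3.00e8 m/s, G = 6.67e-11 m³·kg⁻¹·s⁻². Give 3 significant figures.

Time → length via c.
7.17e32 s × (c) = 2.15e41 m

2.15e41 m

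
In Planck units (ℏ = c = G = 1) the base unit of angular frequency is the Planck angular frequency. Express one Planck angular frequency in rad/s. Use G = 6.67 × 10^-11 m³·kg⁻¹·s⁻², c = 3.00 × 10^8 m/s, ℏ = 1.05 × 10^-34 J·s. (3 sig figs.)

ω_P = √(c⁵/(ℏG))
  = √(3.47 × 10^86)
  = 1.86 × 10^43 rad/s

1.86 × 10^43 rad/s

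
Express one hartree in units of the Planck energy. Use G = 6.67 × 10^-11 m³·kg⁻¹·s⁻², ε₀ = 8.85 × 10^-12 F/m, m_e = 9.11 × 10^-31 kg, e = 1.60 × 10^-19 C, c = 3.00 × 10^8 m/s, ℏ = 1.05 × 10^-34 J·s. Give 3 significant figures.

hartree: E_h = m_e e⁴/(4πε₀ℏ)² = 4.38 × 10^-18 J
Planck energy: E_P = √(ℏc⁵/G) = 1.96 × 10^9 J
ratio = 4.38 × 10^-18 / 1.96 × 10^9 = 2.24 × 10^-27

2.24 × 10^-27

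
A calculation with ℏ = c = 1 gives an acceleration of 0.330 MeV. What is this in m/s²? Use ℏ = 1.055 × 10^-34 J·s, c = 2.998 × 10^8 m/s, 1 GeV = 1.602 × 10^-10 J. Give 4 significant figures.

Acceleration is [L]/[T]² = c·[E]/ℏ.
1 GeV → c/ℏ × (1 GeV in J) = 4.552 × 10^32 m/s².
Convert the energy scale: 0.330 MeV = 3.30 × 10^-4 GeV.
Result: 3.30 × 10^-4 × 4.552 × 10^32 = 1.502 × 10^29 m/s².

1.502 × 10^29 m/s²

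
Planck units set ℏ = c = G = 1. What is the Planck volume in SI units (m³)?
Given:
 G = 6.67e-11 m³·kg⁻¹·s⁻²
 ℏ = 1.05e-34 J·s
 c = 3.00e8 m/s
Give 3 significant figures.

The unique combination of the constants set to 1 with dimensions of volume is V_P = (ℏG/c³)^(3/2).
  = √(1.75e-209)
  = 4.18e-105 m³

4.18e-105 m³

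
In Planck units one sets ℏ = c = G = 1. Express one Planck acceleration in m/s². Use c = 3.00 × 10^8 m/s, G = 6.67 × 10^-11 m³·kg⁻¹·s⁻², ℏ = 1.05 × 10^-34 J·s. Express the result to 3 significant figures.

a_P = √(c⁷/(ℏG))
  = √(3.12 × 10^103)
  = 5.59 × 10^51 m/s²

5.59 × 10^51 m/s²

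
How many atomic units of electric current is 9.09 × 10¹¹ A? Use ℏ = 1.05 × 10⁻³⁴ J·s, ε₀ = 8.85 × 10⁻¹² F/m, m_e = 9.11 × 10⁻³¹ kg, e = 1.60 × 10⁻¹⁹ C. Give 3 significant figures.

1.36 × 10¹⁴

atomic unit of electric current: I_au = e E_h/ℏ = m_e e⁵/((4πε₀)²ℏ³) = 6.67 × 10⁻³ A.
9.09 × 10¹¹ / 6.67 × 10⁻³ = 1.36 × 10¹⁴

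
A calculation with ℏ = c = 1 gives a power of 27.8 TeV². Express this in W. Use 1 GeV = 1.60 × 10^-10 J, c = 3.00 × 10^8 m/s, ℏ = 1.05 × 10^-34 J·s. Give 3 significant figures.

Power is [E]/[T] = [E]²/ℏ.
1 GeV² → 1/ℏ × (1 GeV in J)² = 2.44 × 10^14 W.
Convert the energy scale: 27.8 TeV² = 2.78 × 10^7 GeV².
Result: 2.78 × 10^7 × 2.44 × 10^14 = 6.78 × 10^21 W.

6.78 × 10^21 W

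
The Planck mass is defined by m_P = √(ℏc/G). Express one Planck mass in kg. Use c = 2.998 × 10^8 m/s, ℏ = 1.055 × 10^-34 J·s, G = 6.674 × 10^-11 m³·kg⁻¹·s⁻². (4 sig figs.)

2.177 × 10^-8 kg

m_P = √(ℏc/G)
  = √(4.739 × 10^-16)
  = 2.177 × 10^-8 kg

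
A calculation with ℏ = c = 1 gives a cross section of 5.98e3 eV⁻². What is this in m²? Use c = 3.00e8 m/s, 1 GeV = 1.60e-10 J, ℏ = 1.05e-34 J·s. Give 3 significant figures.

2.32e-10 m²

Area is [L]² = [E]⁻²·(ℏc)²; restore (ℏc)².
1 GeV⁻² → (ℏc)² × (1 GeV in J)⁻² = 3.88e-32 m².
Convert the energy scale: 5.98e3 eV⁻² = 5.98e21 GeV⁻².
Result: 5.98e21 × 3.88e-32 = 2.32e-10 m².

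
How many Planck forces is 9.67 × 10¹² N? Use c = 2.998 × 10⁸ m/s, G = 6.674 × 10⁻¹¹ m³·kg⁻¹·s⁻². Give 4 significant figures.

Planck force: F_P = c⁴/G = 1.210 × 10⁴⁴ N.
9.67 × 10¹² / 1.210 × 10⁴⁴ = 7.989 × 10⁻³²

7.989 × 10⁻³²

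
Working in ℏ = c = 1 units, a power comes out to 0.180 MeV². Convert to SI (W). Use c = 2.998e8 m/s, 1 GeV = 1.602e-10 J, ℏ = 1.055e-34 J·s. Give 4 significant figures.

4.379e7 W

Power is [E]/[T] = [E]²/ℏ.
1 GeV² → 1/ℏ × (1 GeV in J)² = 2.433e14 W.
Convert the energy scale: 0.180 MeV² = 1.80e-7 GeV².
Result: 1.80e-7 × 2.433e14 = 4.379e7 W.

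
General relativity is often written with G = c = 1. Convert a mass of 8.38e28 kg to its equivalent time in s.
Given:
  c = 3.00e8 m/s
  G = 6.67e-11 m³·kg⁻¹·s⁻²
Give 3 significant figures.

2.07e-7 s

Mass → time via G/c³.
8.38e28 kg × (G/c³) = 2.07e-7 s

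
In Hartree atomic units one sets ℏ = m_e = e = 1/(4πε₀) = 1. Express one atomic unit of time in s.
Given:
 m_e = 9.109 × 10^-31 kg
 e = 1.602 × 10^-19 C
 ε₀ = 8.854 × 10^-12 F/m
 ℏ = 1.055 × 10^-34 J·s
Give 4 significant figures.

τ_au = (4πε₀)²ℏ³/(m_e e⁴)
E_h = 4.354 × 10^-18 J
ℏ/E_h = 2.423 × 10^-17 s

2.423 × 10^-17 s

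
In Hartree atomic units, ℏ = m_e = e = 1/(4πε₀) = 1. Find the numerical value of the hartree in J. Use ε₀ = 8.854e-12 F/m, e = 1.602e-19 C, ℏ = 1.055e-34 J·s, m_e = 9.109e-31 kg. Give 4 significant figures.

From ℏ = m_e = e = 1/(4πε₀) = 1 the energy scale is E_h = m_e e⁴/(4πε₀ℏ)².
  = 6.000e-106 / 1.378e-88
  = 4.354e-18 J

4.354e-18 J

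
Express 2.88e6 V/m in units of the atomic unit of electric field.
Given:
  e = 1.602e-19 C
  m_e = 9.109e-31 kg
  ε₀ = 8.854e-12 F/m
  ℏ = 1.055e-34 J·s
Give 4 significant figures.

5.613e-6

atomic unit of electric field: E_au = E_h/(e a₀) = m_e²e⁵/((4πε₀)³ℏ⁴) = 5.131e11 V/m.
2.88e6 / 5.131e11 = 5.613e-6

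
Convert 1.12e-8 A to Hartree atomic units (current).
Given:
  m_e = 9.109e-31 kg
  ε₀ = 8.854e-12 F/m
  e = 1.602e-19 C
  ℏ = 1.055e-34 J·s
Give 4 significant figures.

atomic unit of electric current: I_au = e E_h/ℏ = m_e e⁵/((4πε₀)²ℏ³) = 6.612e-3 A.
1.12e-8 / 6.612e-3 = 1.694e-6

1.694e-6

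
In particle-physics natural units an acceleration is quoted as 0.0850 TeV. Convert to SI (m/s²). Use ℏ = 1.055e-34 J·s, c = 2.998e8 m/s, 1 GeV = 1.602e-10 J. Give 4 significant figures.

3.870e34 m/s²

Acceleration is [L]/[T]² = c·[E]/ℏ.
1 GeV → c/ℏ × (1 GeV in J) = 4.552e32 m/s².
Convert the energy scale: 0.0850 TeV = 85 GeV.
Result: 85 × 4.552e32 = 3.870e34 m/s².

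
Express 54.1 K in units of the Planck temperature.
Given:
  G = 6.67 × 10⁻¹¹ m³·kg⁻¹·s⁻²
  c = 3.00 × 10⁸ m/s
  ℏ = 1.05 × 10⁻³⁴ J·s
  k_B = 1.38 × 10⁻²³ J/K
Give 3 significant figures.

3.82 × 10⁻³¹

Planck temperature: T_P = √(ℏc⁵/G) / k_B = 1.42 × 10³² K.
54.1 / 1.42 × 10³² = 3.82 × 10⁻³¹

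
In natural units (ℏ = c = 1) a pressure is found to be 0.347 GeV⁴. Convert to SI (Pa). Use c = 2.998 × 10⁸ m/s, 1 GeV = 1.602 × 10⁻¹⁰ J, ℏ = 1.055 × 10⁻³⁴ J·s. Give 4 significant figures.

7.223 × 10³⁶ Pa

Pressure is [E]/[L]³ = [E]⁴/(ℏc)³.
1 GeV⁴ → 1/(ℏc)³ × (1 GeV in J)⁴ = 2.082 × 10³⁷ Pa.
Result: 0.347 × 2.082 × 10³⁷ = 7.223 × 10³⁶ Pa.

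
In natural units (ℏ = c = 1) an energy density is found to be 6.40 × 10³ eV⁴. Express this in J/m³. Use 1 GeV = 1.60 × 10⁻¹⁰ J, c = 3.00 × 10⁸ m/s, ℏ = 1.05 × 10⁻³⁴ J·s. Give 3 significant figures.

1.34 × 10⁵ J/m³

[E]/[L]³ = [E]⁴/(ℏc)³; restore (ℏc)⁻³.
1 GeV⁴ → 1/(ℏc)³ × (1 GeV in J)⁴ = 2.10 × 10³⁷ J/m³.
Convert the energy scale: 6.40 × 10³ eV⁴ = 6.40 × 10⁻³³ GeV⁴.
Result: 6.40 × 10⁻³³ × 2.10 × 10³⁷ = 1.34 × 10⁵ J/m³.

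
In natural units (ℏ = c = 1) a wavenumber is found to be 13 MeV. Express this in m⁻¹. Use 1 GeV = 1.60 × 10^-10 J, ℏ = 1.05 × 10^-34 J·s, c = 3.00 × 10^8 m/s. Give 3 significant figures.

6.60 × 10^13 m⁻¹

Inverse length is [E]/(ℏc).
1 GeV → 1/(ℏc) × (1 GeV in J) = 5.08 × 10^15 m⁻¹.
Convert the energy scale: 13 MeV = 0.0130 GeV.
Result: 0.0130 × 5.08 × 10^15 = 6.60 × 10^13 m⁻¹.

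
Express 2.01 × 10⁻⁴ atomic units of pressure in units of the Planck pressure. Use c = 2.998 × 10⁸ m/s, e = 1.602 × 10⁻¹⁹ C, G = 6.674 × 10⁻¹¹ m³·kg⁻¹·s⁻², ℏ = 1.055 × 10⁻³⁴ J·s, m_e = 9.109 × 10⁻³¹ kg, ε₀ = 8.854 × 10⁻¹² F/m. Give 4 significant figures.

1.271 × 10⁻¹⁰⁴

atomic unit of pressure: P_au = E_h/a₀³ = m_e⁴e¹⁰/((4πε₀)⁵ℏ⁸) = 2.929 × 10¹³ Pa
Planck pressure: p_P = c⁷/(ℏG²) = 4.632 × 10¹¹³ Pa
2.01 × 10⁻⁴ × 2.929 × 10¹³ / 4.632 × 10¹¹³ = 1.271 × 10⁻¹⁰⁴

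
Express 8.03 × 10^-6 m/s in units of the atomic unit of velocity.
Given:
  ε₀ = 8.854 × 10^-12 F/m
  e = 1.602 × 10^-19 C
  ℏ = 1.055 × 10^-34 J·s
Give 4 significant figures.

3.673 × 10^-12

atomic unit of velocity: v_au = e²/(4πε₀ℏ) = 2.186 × 10^6 m/s.
8.03 × 10^-6 / 2.186 × 10^6 = 3.673 × 10^-12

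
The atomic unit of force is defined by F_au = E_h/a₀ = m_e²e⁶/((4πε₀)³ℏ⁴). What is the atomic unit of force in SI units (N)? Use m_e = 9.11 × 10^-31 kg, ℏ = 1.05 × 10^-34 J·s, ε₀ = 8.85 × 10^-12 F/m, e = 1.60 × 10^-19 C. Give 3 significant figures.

F_au = E_h/a₀ = m_e²e⁶/((4πε₀)³ℏ⁴)
E_h = 4.38 × 10^-18 J
a₀ = 5.26 × 10^-11 m
E_h/a₀ = 8.33 × 10^-8 N

8.33 × 10^-8 N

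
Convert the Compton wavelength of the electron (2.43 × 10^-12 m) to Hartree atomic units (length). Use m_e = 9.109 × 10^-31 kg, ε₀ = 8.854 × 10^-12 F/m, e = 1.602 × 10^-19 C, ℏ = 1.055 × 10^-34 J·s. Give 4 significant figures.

Bohr radius: a₀ = 4πε₀ℏ²/(m_e e²) = 5.297 × 10^-11 m.
2.43 × 10^-12 / 5.297 × 10^-11 = 0.04587

0.04587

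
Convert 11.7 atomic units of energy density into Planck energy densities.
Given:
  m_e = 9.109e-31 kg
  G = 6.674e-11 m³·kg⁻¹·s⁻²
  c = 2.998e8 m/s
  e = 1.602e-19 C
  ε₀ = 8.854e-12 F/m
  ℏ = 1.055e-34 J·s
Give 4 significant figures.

7.398e-100

atomic unit of energy density: u_au = E_h/a₀³ = m_e⁴e¹⁰/((4πε₀)⁵ℏ⁸) = 2.929e13 J/m³
Planck energy density: u_P = c⁷/(ℏG²) = 4.632e113 J/m³
11.7 × 2.929e13 / 4.632e113 = 7.398e-100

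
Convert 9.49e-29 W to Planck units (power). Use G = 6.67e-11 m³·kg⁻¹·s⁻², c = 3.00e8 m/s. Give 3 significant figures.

2.60e-81

Planck power: P_P = c⁵/G = 3.64e52 W.
9.49e-29 / 3.64e52 = 2.60e-81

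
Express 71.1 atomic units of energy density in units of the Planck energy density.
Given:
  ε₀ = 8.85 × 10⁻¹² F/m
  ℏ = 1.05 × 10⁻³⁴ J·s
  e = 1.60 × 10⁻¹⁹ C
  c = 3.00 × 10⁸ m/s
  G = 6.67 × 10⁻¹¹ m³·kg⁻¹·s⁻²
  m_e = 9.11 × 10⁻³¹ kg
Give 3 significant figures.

atomic unit of energy density: u_au = E_h/a₀³ = m_e⁴e¹⁰/((4πε₀)⁵ℏ⁸) = 3.01 × 10¹³ J/m³
Planck energy density: u_P = c⁷/(ℏG²) = 4.68 × 10¹¹³ J/m³
71.1 × 3.01 × 10¹³ / 4.68 × 10¹¹³ = 4.58 × 10⁻⁹⁹

4.58 × 10⁻⁹⁹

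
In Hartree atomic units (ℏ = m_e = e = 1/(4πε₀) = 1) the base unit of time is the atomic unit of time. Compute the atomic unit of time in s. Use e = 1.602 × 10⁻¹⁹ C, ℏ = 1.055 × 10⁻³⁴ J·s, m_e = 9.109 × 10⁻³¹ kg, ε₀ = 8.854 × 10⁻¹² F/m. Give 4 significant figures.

2.423 × 10⁻¹⁷ s

τ_au = (4πε₀)²ℏ³/(m_e e⁴)
E_h = 4.354 × 10⁻¹⁸ J
ℏ/E_h = 2.423 × 10⁻¹⁷ s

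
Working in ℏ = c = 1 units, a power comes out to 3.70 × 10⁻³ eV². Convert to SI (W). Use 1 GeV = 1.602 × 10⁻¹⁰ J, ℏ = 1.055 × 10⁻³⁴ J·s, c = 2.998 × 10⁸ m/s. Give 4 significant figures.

9.001 × 10⁻⁷ W

Power is [E]/[T] = [E]²/ℏ.
1 GeV² → 1/ℏ × (1 GeV in J)² = 2.433 × 10¹⁴ W.
Convert the energy scale: 3.70 × 10⁻³ eV² = 3.70 × 10⁻²¹ GeV².
Result: 3.70 × 10⁻²¹ × 2.433 × 10¹⁴ = 9.001 × 10⁻⁷ W.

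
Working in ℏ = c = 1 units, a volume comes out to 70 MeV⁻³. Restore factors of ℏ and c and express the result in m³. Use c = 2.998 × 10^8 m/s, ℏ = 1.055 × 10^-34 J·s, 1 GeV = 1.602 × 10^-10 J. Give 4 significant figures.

5.387 × 10^-37 m³

Volume is [L]³ = [E]⁻³·(ℏc)³.
1 GeV⁻³ → (ℏc)³ × (1 GeV in J)⁻³ = 7.696 × 10^-48 m³.
Convert the energy scale: 70 MeV⁻³ = 7.00 × 10^10 GeV⁻³.
Result: 7.00 × 10^10 × 7.696 × 10^-48 = 5.387 × 10^-37 m³.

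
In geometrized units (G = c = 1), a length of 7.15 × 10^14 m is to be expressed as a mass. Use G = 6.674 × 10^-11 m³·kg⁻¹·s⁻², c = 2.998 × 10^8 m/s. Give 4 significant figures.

Length → mass via c²/G.
7.15 × 10^14 m × (c²/G) = 9.629 × 10^41 kg

9.629 × 10^41 kg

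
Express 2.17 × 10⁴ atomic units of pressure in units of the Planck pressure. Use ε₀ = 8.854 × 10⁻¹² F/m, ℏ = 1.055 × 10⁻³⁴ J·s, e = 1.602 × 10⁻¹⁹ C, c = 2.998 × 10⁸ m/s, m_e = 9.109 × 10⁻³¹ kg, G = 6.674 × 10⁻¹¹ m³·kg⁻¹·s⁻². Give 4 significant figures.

atomic unit of pressure: P_au = E_h/a₀³ = m_e⁴e¹⁰/((4πε₀)⁵ℏ⁸) = 2.929 × 10¹³ Pa
Planck pressure: p_P = c⁷/(ℏG²) = 4.632 × 10¹¹³ Pa
2.17 × 10⁴ × 2.929 × 10¹³ / 4.632 × 10¹¹³ = 1.372 × 10⁻⁹⁶

1.372 × 10⁻⁹⁶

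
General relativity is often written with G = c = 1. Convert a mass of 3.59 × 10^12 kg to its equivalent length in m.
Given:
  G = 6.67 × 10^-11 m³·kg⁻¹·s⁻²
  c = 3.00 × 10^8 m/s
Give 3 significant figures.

2.66 × 10^-15 m

In G = c = 1 units mass has dimensions of length; the conversion factor is G/c².
3.59 × 10^12 kg × (G/c²) = 2.66 × 10^-15 m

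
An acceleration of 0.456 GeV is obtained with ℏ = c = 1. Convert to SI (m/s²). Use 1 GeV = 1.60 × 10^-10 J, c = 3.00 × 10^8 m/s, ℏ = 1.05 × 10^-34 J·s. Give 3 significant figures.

2.08 × 10^32 m/s²

Acceleration is [L]/[T]² = c·[E]/ℏ.
1 GeV → c/ℏ × (1 GeV in J) = 4.57 × 10^32 m/s².
Result: 0.456 × 4.57 × 10^32 = 2.08 × 10^32 m/s².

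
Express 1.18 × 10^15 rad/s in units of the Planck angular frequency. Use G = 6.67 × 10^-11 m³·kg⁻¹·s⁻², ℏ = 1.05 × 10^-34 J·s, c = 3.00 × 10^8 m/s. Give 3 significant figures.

Planck angular frequency: ω_P = √(c⁵/(ℏG)) = 1.86 × 10^43 rad/s.
1.18 × 10^15 / 1.86 × 10^43 = 6.33 × 10^-29

6.33 × 10^-29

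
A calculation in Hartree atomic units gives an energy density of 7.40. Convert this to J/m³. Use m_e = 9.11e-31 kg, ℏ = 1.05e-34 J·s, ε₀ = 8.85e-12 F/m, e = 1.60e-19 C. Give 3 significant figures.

One atomic unit of energy density: u_au = E_h/a₀³ = m_e⁴e¹⁰/((4πε₀)⁵ℏ⁸) = 3.01e13 J/m³.
7.40 × 3.01e13 J/m³ = 2.23e14 J/m³

2.23e14 J/m³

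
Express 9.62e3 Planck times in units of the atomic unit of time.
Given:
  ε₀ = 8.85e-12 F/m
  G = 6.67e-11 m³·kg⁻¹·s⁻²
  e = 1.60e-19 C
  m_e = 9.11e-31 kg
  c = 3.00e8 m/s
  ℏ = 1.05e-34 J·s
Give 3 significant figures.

Planck time: t_P = √(ℏG/c⁵) = 5.37e-44 s
atomic unit of time: τ_au = (4πε₀)²ℏ³/(m_e e⁴) = 2.40e-17 s
9.62e3 × 5.37e-44 / 2.40e-17 = 2.15e-23

2.15e-23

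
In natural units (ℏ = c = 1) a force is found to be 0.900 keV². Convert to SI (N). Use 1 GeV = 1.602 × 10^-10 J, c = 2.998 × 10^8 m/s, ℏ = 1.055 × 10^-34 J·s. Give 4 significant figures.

7.303 × 10^-7 N

Force is [E]/[L] = [E]²/(ℏc); restore (ℏc)⁻¹.
1 GeV² → 1/(ℏc) × (1 GeV in J)² = 8.114 × 10^5 N.
Convert the energy scale: 0.900 keV² = 9.00 × 10^-13 GeV².
Result: 9.00 × 10^-13 × 8.114 × 10^5 = 7.303 × 10^-7 N.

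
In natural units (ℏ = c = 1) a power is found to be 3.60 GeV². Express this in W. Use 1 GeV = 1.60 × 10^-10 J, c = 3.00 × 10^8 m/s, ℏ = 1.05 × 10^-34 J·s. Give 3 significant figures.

Power is [E]/[T] = [E]²/ℏ.
1 GeV² → 1/ℏ × (1 GeV in J)² = 2.44 × 10^14 W.
Result: 3.60 × 2.44 × 10^14 = 8.78 × 10^14 W.

8.78 × 10^14 W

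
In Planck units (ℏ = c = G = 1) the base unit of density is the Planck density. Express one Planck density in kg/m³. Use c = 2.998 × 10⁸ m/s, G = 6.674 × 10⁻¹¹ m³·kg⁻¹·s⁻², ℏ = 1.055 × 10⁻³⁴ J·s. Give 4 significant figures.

5.154 × 10⁹⁶ kg/m³

ρ_P = c⁵/(ℏG²)
  = 2.422 × 10⁴² / 4.699 × 10⁻⁵⁵
  = 5.154 × 10⁹⁶ kg/m³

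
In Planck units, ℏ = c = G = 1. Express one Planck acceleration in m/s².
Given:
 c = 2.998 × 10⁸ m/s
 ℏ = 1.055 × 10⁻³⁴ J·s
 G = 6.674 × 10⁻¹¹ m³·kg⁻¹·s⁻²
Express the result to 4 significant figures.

5.560 × 10⁵¹ m/s²

From ℏ = c = G = 1 the acceleration scale is a_P = √(c⁷/(ℏG)).
  = √(3.092 × 10¹⁰³)
  = 5.560 × 10⁵¹ m/s²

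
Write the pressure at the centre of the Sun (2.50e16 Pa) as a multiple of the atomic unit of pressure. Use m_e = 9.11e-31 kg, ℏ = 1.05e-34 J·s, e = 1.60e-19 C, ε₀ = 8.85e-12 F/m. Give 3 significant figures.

830

atomic unit of pressure: P_au = E_h/a₀³ = m_e⁴e¹⁰/((4πε₀)⁵ℏ⁸) = 3.01e13 Pa.
2.50e16 / 3.01e13 = 830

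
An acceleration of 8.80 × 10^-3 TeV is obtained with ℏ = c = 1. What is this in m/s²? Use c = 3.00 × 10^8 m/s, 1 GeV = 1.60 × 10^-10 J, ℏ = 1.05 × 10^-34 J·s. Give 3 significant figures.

4.02 × 10^33 m/s²

Acceleration is [L]/[T]² = c·[E]/ℏ.
1 GeV → c/ℏ × (1 GeV in J) = 4.57 × 10^32 m/s².
Convert the energy scale: 8.80 × 10^-3 TeV = 8.80 GeV.
Result: 8.80 × 4.57 × 10^32 = 4.02 × 10^33 m/s².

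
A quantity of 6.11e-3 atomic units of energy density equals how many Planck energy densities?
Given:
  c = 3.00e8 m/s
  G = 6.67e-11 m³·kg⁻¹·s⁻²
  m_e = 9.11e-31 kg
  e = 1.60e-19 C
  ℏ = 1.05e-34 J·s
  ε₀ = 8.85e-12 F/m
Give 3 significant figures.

3.93e-103

atomic unit of energy density: u_au = E_h/a₀³ = m_e⁴e¹⁰/((4πε₀)⁵ℏ⁸) = 3.01e13 J/m³
Planck energy density: u_P = c⁷/(ℏG²) = 4.68e113 J/m³
6.11e-3 × 3.01e13 / 4.68e113 = 3.93e-103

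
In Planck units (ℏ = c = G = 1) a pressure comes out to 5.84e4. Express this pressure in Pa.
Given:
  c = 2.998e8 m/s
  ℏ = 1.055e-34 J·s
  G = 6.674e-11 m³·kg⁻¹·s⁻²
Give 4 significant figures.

2.705e118 Pa

One Planck pressure: p_P = c⁷/(ℏG²) = 4.632e113 Pa.
5.84e4 × 4.632e113 Pa = 2.705e118 Pa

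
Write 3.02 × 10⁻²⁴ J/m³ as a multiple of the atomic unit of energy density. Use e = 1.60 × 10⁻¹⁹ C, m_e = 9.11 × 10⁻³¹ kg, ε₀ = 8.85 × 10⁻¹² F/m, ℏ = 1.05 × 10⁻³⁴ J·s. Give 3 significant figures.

atomic unit of energy density: u_au = E_h/a₀³ = m_e⁴e¹⁰/((4πε₀)⁵ℏ⁸) = 3.01 × 10¹³ J/m³.
3.02 × 10⁻²⁴ / 3.01 × 10¹³ = 1.00 × 10⁻³⁷

1.00 × 10⁻³⁷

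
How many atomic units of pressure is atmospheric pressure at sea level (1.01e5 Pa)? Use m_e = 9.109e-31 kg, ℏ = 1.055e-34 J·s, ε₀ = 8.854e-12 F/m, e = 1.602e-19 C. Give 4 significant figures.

3.448e-9

atomic unit of pressure: P_au = E_h/a₀³ = m_e⁴e¹⁰/((4πε₀)⁵ℏ⁸) = 2.929e13 Pa.
1.01e5 / 2.929e13 = 3.448e-9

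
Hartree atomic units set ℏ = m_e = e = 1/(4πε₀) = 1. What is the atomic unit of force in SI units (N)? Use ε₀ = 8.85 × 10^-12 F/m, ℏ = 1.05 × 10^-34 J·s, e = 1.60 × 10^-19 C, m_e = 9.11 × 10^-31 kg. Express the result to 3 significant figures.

8.33 × 10^-8 N

Dimensional analysis gives F_au = E_h/a₀ = m_e²e⁶/((4πε₀)³ℏ⁴).
E_h = 4.38 × 10^-18 J
a₀ = 5.26 × 10^-11 m
E_h/a₀ = 8.33 × 10^-8 N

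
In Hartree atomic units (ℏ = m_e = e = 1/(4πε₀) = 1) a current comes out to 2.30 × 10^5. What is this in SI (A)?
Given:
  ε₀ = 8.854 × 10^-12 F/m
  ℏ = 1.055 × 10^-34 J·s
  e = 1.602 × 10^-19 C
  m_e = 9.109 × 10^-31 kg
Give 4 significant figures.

1.521 × 10^3 A

One atomic unit of electric current: I_au = e E_h/ℏ = m_e e⁵/((4πε₀)²ℏ³) = 6.612 × 10^-3 A.
2.30 × 10^5 × 6.612 × 10^-3 A = 1.521 × 10^3 A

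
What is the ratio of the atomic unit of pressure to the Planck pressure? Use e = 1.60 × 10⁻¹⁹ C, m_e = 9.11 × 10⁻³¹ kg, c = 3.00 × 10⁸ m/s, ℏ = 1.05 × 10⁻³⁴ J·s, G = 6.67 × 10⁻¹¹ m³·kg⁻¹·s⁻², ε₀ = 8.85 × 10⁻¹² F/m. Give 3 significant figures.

atomic unit of pressure: P_au = E_h/a₀³ = m_e⁴e¹⁰/((4πε₀)⁵ℏ⁸) = 3.01 × 10¹³ Pa
Planck pressure: p_P = c⁷/(ℏG²) = 4.68 × 10¹¹³ Pa
ratio = 3.01 × 10¹³ / 4.68 × 10¹¹³ = 6.44 × 10⁻¹⁰¹

6.44 × 10⁻¹⁰¹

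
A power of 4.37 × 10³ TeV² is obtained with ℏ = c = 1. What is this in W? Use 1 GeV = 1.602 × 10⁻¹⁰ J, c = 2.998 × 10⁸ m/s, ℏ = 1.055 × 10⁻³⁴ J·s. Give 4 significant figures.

Power is [E]/[T] = [E]²/ℏ.
1 GeV² → 1/ℏ × (1 GeV in J)² = 2.433 × 10¹⁴ W.
Convert the energy scale: 4.37 × 10³ TeV² = 4.37 × 10⁹ GeV².
Result: 4.37 × 10⁹ × 2.433 × 10¹⁴ = 1.063 × 10²⁴ W.

1.063 × 10²⁴ W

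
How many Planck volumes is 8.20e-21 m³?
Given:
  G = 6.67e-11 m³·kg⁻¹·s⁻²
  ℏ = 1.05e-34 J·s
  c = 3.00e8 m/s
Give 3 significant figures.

1.96e84

Planck volume: V_P = (ℏG/c³)^(3/2) = 4.18e-105 m³.
8.20e-21 / 4.18e-105 = 1.96e84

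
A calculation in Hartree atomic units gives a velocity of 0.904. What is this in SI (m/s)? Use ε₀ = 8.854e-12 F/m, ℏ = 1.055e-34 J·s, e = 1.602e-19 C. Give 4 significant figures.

One atomic unit of velocity: v_au = e²/(4πε₀ℏ) = 2.186e6 m/s.
0.904 × 2.186e6 m/s = 1.976e6 m/s

1.976e6 m/s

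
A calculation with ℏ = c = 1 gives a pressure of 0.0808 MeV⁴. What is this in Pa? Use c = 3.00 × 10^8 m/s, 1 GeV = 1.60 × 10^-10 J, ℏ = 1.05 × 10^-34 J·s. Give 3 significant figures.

1.69 × 10^24 Pa

Pressure is [E]/[L]³ = [E]⁴/(ℏc)³.
1 GeV⁴ → 1/(ℏc)³ × (1 GeV in J)⁴ = 2.10 × 10^37 Pa.
Convert the energy scale: 0.0808 MeV⁴ = 8.08 × 10^-14 GeV⁴.
Result: 8.08 × 10^-14 × 2.10 × 10^37 = 1.69 × 10^24 Pa.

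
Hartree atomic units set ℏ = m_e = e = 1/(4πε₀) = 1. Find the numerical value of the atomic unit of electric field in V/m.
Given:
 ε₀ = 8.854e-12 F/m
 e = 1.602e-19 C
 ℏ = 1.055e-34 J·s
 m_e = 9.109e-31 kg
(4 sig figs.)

5.131e11 V/m

The unique combination of the constants set to 1 with dimensions of electric field is E_au = E_h/(e a₀) = m_e²e⁵/((4πε₀)³ℏ⁴).
E_h = 4.354e-18 J
a₀ = 5.297e-11 m
E_h/(e·a₀) = 5.131e11 V/m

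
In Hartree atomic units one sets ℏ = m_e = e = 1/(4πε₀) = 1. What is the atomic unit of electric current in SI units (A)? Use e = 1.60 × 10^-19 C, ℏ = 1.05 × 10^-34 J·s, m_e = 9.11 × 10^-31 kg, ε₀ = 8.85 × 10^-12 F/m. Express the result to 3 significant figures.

6.67 × 10^-3 A

I_au = e E_h/ℏ = m_e e⁵/((4πε₀)²ℏ³)
E_h = 4.38 × 10^-18 J
e·E_h/ℏ = 6.67 × 10^-3 A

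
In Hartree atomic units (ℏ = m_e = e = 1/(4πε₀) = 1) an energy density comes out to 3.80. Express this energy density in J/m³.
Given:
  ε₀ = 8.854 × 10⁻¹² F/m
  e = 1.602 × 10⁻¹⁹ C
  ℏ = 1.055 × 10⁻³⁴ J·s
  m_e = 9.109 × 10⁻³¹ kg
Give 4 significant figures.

1.113 × 10¹⁴ J/m³

One atomic unit of energy density: u_au = E_h/a₀³ = m_e⁴e¹⁰/((4πε₀)⁵ℏ⁸) = 2.929 × 10¹³ J/m³.
3.80 × 2.929 × 10¹³ J/m³ = 1.113 × 10¹⁴ J/m³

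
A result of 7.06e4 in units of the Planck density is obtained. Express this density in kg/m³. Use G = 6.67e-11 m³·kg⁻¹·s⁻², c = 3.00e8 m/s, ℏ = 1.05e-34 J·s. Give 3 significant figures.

One Planck density: ρ_P = c⁵/(ℏG²) = 5.20e96 kg/m³.
7.06e4 × 5.20e96 kg/m³ = 3.67e101 kg/m³

3.67e101 kg/m³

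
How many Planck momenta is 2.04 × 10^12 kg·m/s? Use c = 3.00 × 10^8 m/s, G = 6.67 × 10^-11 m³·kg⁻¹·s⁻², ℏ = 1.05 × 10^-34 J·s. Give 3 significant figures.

Planck momentum: p_P = √(ℏc³/G) = 6.52 kg·m/s.
2.04 × 10^12 / 6.52 = 3.13 × 10^11

3.13 × 10^11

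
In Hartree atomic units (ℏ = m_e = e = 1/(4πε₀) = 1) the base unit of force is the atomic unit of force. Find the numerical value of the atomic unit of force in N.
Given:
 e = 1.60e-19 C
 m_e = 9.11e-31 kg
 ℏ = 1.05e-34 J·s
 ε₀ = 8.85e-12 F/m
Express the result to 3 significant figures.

F_au = E_h/a₀ = m_e²e⁶/((4πε₀)³ℏ⁴)
E_h = 4.38e-18 J
a₀ = 5.26e-11 m
E_h/a₀ = 8.33e-8 N

8.33e-8 N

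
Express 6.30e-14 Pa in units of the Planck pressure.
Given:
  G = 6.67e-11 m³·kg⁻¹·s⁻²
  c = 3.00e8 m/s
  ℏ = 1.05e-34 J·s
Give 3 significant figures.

Planck pressure: p_P = c⁷/(ℏG²) = 4.68e113 Pa.
6.30e-14 / 4.68e113 = 1.35e-127

1.35e-127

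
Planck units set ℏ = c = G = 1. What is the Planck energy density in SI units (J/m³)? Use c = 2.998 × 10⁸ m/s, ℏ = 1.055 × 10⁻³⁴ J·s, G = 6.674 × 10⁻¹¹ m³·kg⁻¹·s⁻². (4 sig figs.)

Dimensional analysis gives u_P = c⁷/(ℏG²).
  = 2.177 × 10⁵⁹ / 4.699 × 10⁻⁵⁵
  = 4.632 × 10¹¹³ J/m³

4.632 × 10¹¹³ J/m³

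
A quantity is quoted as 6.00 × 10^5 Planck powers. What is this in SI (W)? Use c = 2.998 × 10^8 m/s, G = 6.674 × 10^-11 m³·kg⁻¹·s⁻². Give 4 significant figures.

2.177 × 10^58 W

One Planck power: P_P = c⁵/G = 3.629 × 10^52 W.
6.00 × 10^5 × 3.629 × 10^52 W = 2.177 × 10^58 W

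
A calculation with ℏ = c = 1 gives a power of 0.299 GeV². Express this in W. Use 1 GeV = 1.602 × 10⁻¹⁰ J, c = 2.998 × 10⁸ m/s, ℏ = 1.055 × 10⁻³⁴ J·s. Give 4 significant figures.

7.274 × 10¹³ W

Power is [E]/[T] = [E]²/ℏ.
1 GeV² → 1/ℏ × (1 GeV in J)² = 2.433 × 10¹⁴ W.
Result: 0.299 × 2.433 × 10¹⁴ = 7.274 × 10¹³ W.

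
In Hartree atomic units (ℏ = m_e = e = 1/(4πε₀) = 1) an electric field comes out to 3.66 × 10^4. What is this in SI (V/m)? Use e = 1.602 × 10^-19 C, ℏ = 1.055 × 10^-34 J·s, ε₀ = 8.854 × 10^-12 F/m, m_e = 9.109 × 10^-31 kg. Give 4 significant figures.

1.878 × 10^16 V/m

One atomic unit of electric field: E_au = E_h/(e a₀) = m_e²e⁵/((4πε₀)³ℏ⁴) = 5.131 × 10^11 V/m.
3.66 × 10^4 × 5.131 × 10^11 V/m = 1.878 × 10^16 V/m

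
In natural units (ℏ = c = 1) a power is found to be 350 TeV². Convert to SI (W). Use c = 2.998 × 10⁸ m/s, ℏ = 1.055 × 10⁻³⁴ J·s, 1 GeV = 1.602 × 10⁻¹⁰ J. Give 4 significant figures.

8.514 × 10²² W

Power is [E]/[T] = [E]²/ℏ.
1 GeV² → 1/ℏ × (1 GeV in J)² = 2.433 × 10¹⁴ W.
Convert the energy scale: 350 TeV² = 3.50 × 10⁸ GeV².
Result: 3.50 × 10⁸ × 2.433 × 10¹⁴ = 8.514 × 10²² W.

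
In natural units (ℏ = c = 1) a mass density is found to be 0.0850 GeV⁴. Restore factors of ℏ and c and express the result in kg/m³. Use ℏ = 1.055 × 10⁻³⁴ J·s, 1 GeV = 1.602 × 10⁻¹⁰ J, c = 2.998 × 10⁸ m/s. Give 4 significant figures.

Mass density is [E]/(c²[L]³) = [E]⁴/(ℏ³c⁵).
1 GeV⁴ → 1/(ℏ³c⁵) × (1 GeV in J)⁴ = 2.316 × 10²⁰ kg/m³.
Result: 0.0850 × 2.316 × 10²⁰ = 1.969 × 10¹⁹ kg/m³.

1.969 × 10¹⁹ kg/m³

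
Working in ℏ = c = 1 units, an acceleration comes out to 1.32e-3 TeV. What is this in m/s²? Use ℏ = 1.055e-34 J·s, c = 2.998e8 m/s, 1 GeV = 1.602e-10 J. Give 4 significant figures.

6.009e32 m/s²

Acceleration is [L]/[T]² = c·[E]/ℏ.
1 GeV → c/ℏ × (1 GeV in J) = 4.552e32 m/s².
Convert the energy scale: 1.32e-3 TeV = 1.32 GeV.
Result: 1.32 × 4.552e32 = 6.009e32 m/s².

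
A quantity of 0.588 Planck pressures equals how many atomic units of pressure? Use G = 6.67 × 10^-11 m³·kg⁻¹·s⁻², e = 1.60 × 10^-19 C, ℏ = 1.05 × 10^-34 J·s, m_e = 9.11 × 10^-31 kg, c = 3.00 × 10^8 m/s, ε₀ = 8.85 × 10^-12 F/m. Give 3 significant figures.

9.14 × 10^99

Planck pressure: p_P = c⁷/(ℏG²) = 4.68 × 10^113 Pa
atomic unit of pressure: P_au = E_h/a₀³ = m_e⁴e¹⁰/((4πε₀)⁵ℏ⁸) = 3.01 × 10^13 Pa
0.588 × 4.68 × 10^113 / 3.01 × 10^13 = 9.14 × 10^99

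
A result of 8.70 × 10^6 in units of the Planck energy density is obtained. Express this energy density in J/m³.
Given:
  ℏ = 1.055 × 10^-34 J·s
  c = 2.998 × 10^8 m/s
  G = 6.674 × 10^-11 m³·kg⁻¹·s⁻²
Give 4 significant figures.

4.030 × 10^120 J/m³

One Planck energy density: u_P = c⁷/(ℏG²) = 4.632 × 10^113 J/m³.
8.70 × 10^6 × 4.632 × 10^113 J/m³ = 4.030 × 10^120 J/m³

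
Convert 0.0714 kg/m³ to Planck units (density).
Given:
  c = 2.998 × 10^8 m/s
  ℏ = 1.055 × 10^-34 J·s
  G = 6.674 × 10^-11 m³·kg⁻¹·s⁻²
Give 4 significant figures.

Planck density: ρ_P = c⁵/(ℏG²) = 5.154 × 10^96 kg/m³.
0.0714 / 5.154 × 10^96 = 1.385 × 10^-98

1.385 × 10^-98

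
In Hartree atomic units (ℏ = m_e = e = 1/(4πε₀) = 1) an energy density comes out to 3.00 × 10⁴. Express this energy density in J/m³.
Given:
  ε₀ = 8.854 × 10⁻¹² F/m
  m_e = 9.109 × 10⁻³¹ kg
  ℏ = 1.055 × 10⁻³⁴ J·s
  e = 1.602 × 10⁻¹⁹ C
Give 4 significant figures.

8.787 × 10¹⁷ J/m³

One atomic unit of energy density: u_au = E_h/a₀³ = m_e⁴e¹⁰/((4πε₀)⁵ℏ⁸) = 2.929 × 10¹³ J/m³.
3.00 × 10⁴ × 2.929 × 10¹³ J/m³ = 8.787 × 10¹⁷ J/m³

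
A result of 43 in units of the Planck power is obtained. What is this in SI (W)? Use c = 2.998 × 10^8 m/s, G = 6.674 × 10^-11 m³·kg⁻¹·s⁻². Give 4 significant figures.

One Planck power: P_P = c⁵/G = 3.629 × 10^52 W.
43 × 3.629 × 10^52 W = 1.560 × 10^54 W

1.560 × 10^54 W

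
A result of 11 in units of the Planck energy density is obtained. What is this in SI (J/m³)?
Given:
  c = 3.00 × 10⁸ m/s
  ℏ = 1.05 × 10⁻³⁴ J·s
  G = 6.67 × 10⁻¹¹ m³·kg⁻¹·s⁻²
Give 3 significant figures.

One Planck energy density: u_P = c⁷/(ℏG²) = 4.68 × 10¹¹³ J/m³.
11 × 4.68 × 10¹¹³ J/m³ = 5.15 × 10¹¹⁴ J/m³

5.15 × 10¹¹⁴ J/m³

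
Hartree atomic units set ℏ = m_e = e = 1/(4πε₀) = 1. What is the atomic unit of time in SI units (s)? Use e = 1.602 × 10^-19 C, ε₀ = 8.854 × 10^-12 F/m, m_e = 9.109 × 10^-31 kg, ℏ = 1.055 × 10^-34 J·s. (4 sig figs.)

From ℏ = m_e = e = 1/(4πε₀) = 1 the time scale is τ_au = (4πε₀)²ℏ³/(m_e e⁴).
E_h = 4.354 × 10^-18 J
ℏ/E_h = 2.423 × 10^-17 s

2.423 × 10^-17 s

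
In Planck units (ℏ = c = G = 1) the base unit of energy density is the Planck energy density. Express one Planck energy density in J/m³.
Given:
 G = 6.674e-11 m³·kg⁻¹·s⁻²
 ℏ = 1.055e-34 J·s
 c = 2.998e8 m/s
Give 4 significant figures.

4.632e113 J/m³

u_P = c⁷/(ℏG²)
  = 2.177e59 / 4.699e-55
  = 4.632e113 J/m³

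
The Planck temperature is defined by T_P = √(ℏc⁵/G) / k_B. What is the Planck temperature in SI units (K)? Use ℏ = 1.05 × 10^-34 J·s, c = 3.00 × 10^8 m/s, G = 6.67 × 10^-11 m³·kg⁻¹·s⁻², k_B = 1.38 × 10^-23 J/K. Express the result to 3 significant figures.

T_P = √(ℏc⁵/G) / k_B
  = √(3.83 × 10^18) × 7.25 × 10^22
  = 1.42 × 10^32 K

1.42 × 10^32 K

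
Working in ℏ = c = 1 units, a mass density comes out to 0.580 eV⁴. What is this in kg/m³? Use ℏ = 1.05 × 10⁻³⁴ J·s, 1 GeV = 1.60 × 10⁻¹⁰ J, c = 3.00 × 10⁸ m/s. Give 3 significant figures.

1.35 × 10⁻¹⁶ kg/m³

Mass density is [E]/(c²[L]³) = [E]⁴/(ℏ³c⁵).
1 GeV⁴ → 1/(ℏ³c⁵) × (1 GeV in J)⁴ = 2.33 × 10²⁰ kg/m³.
Convert the energy scale: 0.580 eV⁴ = 5.80 × 10⁻³⁷ GeV⁴.
Result: 5.80 × 10⁻³⁷ × 2.33 × 10²⁰ = 1.35 × 10⁻¹⁶ kg/m³.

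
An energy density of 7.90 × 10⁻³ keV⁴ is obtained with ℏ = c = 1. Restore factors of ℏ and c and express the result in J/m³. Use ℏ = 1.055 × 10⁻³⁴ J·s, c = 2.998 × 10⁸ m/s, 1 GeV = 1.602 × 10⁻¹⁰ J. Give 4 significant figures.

1.644 × 10¹¹ J/m³

[E]/[L]³ = [E]⁴/(ℏc)³; restore (ℏc)⁻³.
1 GeV⁴ → 1/(ℏc)³ × (1 GeV in J)⁴ = 2.082 × 10³⁷ J/m³.
Convert the energy scale: 7.90 × 10⁻³ keV⁴ = 7.90 × 10⁻²⁷ GeV⁴.
Result: 7.90 × 10⁻²⁷ × 2.082 × 10³⁷ = 1.644 × 10¹¹ J/m³.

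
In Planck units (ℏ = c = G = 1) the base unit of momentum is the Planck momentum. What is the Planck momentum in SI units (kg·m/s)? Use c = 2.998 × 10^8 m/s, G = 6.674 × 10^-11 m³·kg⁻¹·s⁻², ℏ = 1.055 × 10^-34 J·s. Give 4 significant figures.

6.527 kg·m/s

p_P = √(ℏc³/G)
  = √(42.60)
  = 6.527 kg·m/s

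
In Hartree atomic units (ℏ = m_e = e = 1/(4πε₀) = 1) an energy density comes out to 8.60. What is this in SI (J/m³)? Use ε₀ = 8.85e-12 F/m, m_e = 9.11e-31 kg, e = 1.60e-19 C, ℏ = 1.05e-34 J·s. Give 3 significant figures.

One atomic unit of energy density: u_au = E_h/a₀³ = m_e⁴e¹⁰/((4πε₀)⁵ℏ⁸) = 3.01e13 J/m³.
8.60 × 3.01e13 J/m³ = 2.59e14 J/m³

2.59e14 J/m³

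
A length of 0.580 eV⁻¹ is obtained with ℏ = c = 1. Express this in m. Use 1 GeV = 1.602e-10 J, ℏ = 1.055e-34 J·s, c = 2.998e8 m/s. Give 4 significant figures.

1.145e-7 m

A length is [E]⁻¹ in ℏ=c=1; restore one factor of ℏc.
1 GeV⁻¹ → ℏc × (1 GeV in J)⁻¹ = 1.974e-16 m.
Convert the energy scale: 0.580 eV⁻¹ = 5.80e8 GeV⁻¹.
Result: 5.80e8 × 1.974e-16 = 1.145e-7 m.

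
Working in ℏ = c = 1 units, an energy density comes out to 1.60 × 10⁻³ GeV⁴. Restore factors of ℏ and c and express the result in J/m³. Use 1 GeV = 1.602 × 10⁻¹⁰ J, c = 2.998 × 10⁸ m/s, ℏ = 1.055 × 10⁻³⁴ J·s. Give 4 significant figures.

3.331 × 10³⁴ J/m³

[E]/[L]³ = [E]⁴/(ℏc)³; restore (ℏc)⁻³.
1 GeV⁴ → 1/(ℏc)³ × (1 GeV in J)⁴ = 2.082 × 10³⁷ J/m³.
Result: 1.60 × 10⁻³ × 2.082 × 10³⁷ = 3.331 × 10³⁴ J/m³.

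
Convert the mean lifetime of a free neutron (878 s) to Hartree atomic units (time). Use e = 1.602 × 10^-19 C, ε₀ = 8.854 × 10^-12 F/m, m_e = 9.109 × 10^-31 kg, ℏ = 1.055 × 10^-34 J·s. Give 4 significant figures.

3.624 × 10^19

atomic unit of time: τ_au = (4πε₀)²ℏ³/(m_e e⁴) = 2.423 × 10^-17 s.
878 / 2.423 × 10^-17 = 3.624 × 10^19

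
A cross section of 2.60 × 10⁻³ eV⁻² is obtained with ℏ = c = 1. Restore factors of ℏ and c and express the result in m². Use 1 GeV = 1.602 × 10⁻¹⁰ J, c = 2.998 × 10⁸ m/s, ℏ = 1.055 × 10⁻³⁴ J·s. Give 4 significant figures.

1.013 × 10⁻¹⁶ m²

Area is [L]² = [E]⁻²·(ℏc)²; restore (ℏc)².
1 GeV⁻² → (ℏc)² × (1 GeV in J)⁻² = 3.898 × 10⁻³² m².
Convert the energy scale: 2.60 × 10⁻³ eV⁻² = 2.60 × 10¹⁵ GeV⁻².
Result: 2.60 × 10¹⁵ × 3.898 × 10⁻³² = 1.013 × 10⁻¹⁶ m².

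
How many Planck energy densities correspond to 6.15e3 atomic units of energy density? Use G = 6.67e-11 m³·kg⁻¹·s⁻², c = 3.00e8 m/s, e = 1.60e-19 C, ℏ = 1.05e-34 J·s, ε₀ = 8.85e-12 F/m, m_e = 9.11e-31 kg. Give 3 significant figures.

3.96e-97

atomic unit of energy density: u_au = E_h/a₀³ = m_e⁴e¹⁰/((4πε₀)⁵ℏ⁸) = 3.01e13 J/m³
Planck energy density: u_P = c⁷/(ℏG²) = 4.68e113 J/m³
6.15e3 × 3.01e13 / 4.68e113 = 3.96e-97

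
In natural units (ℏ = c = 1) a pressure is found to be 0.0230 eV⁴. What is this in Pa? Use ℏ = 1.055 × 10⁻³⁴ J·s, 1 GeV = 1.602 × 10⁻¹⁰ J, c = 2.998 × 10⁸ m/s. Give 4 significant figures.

Pressure is [E]/[L]³ = [E]⁴/(ℏc)³.
1 GeV⁴ → 1/(ℏc)³ × (1 GeV in J)⁴ = 2.082 × 10³⁷ Pa.
Convert the energy scale: 0.0230 eV⁴ = 2.30 × 10⁻³⁸ GeV⁴.
Result: 2.30 × 10⁻³⁸ × 2.082 × 10³⁷ = 0.4788 Pa.

0.4788 Pa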